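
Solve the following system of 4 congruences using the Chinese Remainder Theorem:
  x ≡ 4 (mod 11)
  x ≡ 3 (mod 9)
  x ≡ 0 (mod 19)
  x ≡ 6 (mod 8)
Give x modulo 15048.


Product of moduli M = 11 · 9 · 19 · 8 = 15048.
Merge one congruence at a time:
  Start: x ≡ 4 (mod 11).
  Combine with x ≡ 3 (mod 9); new modulus lcm = 99.
    Write x = 4 + 11·t and substitute into x ≡ 3 (mod 9): 11·t ≡ 3 − 4 = -1 (mod 9).
    Reduce coefficients mod 9: 2·t ≡ 8 (mod 9).
    The inverse of 2 mod 9 is 5 (since 2·5 = 10 = 1·9 + 1), so t ≡ 5·8 = 40 ≡ 4 (mod 9).
    Then x = 4 + 11·4 = 48, valid modulo lcm(11, 9) = 99: x ≡ 48 (mod 99).
  Combine with x ≡ 0 (mod 19); new modulus lcm = 1881.
    Write x = 48 + 99·t and substitute into x ≡ 0 (mod 19): 99·t ≡ 0 − 48 = -48 (mod 19).
    Reduce coefficients mod 19: 4·t ≡ 9 (mod 19).
    The inverse of 4 mod 19 is 5 (since 4·5 = 20 = 1·19 + 1), so t ≡ 5·9 = 45 ≡ 7 (mod 19).
    Then x = 48 + 99·7 = 741, valid modulo lcm(99, 19) = 1881: x ≡ 741 (mod 1881).
  Combine with x ≡ 6 (mod 8); new modulus lcm = 15048.
    Write x = 741 + 1881·t and substitute into x ≡ 6 (mod 8): 1881·t ≡ 6 − 741 = -735 (mod 8).
    Reduce coefficients mod 8: 1·t ≡ 1 (mod 8).
    So t ≡ 1 (mod 8).
    Then x = 741 + 1881·1 = 2622, valid modulo lcm(1881, 8) = 15048: x ≡ 2622 (mod 15048).
Verify against each original: 2622 mod 11 = 4, 2622 mod 9 = 3, 2622 mod 19 = 0, 2622 mod 8 = 6.

x ≡ 2622 (mod 15048).


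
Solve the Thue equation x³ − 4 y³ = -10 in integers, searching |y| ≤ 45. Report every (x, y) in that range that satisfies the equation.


The equation is x³ - 4y³ = -10. For fixed y, x³ = 4·y³ − 10, so a solution requires the RHS to be a perfect cube.
Strategy: iterate y from -45 to 45, compute RHS = 4·y³ − 10, and check whether it is a (positive or negative) perfect cube.
Check small values of y:
  y = 0: RHS = -10 is not a perfect cube.
  y = 1: RHS = -6 is not a perfect cube.
  y = -1: RHS = -14 is not a perfect cube.
  y = 2: RHS = 22 is not a perfect cube.
  y = -2: RHS = -42 is not a perfect cube.
  y = 3: RHS = 98 is not a perfect cube.
  y = -3: RHS = -118 is not a perfect cube.
Continuing the search up to |y| = 45 finds no solutions either.
No (x, y) in the scanned range satisfies the equation.

No integer solutions with |y| ≤ 45.


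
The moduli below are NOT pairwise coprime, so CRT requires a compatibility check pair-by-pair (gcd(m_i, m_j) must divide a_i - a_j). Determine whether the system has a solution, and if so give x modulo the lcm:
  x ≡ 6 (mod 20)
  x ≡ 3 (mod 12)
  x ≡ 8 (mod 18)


Moduli 20, 12, 18 are not pairwise coprime, so CRT works modulo lcm(m_i) when all pairwise compatibility conditions hold.
Pairwise compatibility: gcd(m_i, m_j) must divide a_i - a_j for every pair.
Merge one congruence at a time:
  Start: x ≡ 6 (mod 20).
  Combine with x ≡ 3 (mod 12): gcd(20, 12) = 4, and 3 - 6 = -3 is NOT divisible by 4.
    ⇒ system is inconsistent (no integer solution).

No solution (the system is inconsistent).


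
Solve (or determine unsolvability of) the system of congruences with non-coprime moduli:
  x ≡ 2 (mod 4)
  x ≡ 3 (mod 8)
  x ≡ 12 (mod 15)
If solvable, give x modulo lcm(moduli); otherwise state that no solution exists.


Moduli 4, 8, 15 are not pairwise coprime, so CRT works modulo lcm(m_i) when all pairwise compatibility conditions hold.
Pairwise compatibility: gcd(m_i, m_j) must divide a_i - a_j for every pair.
Merge one congruence at a time:
  Start: x ≡ 2 (mod 4).
  Combine with x ≡ 3 (mod 8): gcd(4, 8) = 4, and 3 - 2 = 1 is NOT divisible by 4.
    ⇒ system is inconsistent (no integer solution).

No solution (the system is inconsistent).


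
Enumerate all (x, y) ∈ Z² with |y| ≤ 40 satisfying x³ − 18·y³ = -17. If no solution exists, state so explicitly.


The equation is x³ - 18y³ = -17. For fixed y, x³ = 18·y³ − 17, so a solution requires the RHS to be a perfect cube.
Strategy: iterate y from -40 to 40, compute RHS = 18·y³ − 17, and check whether it is a (positive or negative) perfect cube.
Check small values of y:
  y = 0: RHS = -17 is not a perfect cube.
  y = 1: RHS = 1 = (1)³ ⇒ x = 1 works.
  y = -1: RHS = -35 is not a perfect cube.
  y = 2: RHS = 127 is not a perfect cube.
  y = -2: RHS = -161 is not a perfect cube.
  y = 3: RHS = 469 is not a perfect cube.
  y = -3: RHS = -503 is not a perfect cube.
Continuing the search up to |y| = 40 finds no further solutions beyond those listed.
Collected solutions: (1, 1).

Solutions (with |y| ≤ 40): (1, 1).


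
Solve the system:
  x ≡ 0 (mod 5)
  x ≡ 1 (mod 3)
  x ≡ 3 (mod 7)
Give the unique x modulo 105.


Moduli 5, 3, 7 are pairwise coprime; by CRT there is a unique solution modulo M = 5 · 3 · 7 = 105.
Solve pairwise, accumulating the modulus:
  Start with x ≡ 0 (mod 5).
  Combine with x ≡ 1 (mod 3): since gcd(5, 3) = 1, we get a unique residue mod 15.
    Write x = 0 + 5·t and substitute into x ≡ 1 (mod 3): 5·t ≡ 1 − 0 = 1 (mod 3).
    Reduce coefficients mod 3: 2·t ≡ 1 (mod 3).
    The inverse of 2 mod 3 is 2 (since 2·2 = 4 = 1·3 + 1), so t ≡ 2·1 = 2 ≡ 2 (mod 3).
    Then x = 0 + 5·2 = 10, valid modulo lcm(5, 3) = 15: x ≡ 10 (mod 15).
  Combine with x ≡ 3 (mod 7): since gcd(15, 7) = 1, we get a unique residue mod 105.
    Write x = 10 + 15·t and substitute into x ≡ 3 (mod 7): 15·t ≡ 3 − 10 = -7 (mod 7).
    Reduce coefficients mod 7: 1·t ≡ 0 (mod 7).
    So t ≡ 0 (mod 7).
    Then x = 10 + 15·0 = 10, valid modulo lcm(15, 7) = 105: x ≡ 10 (mod 105).
Verify: 10 mod 5 = 0 ✓, 10 mod 3 = 1 ✓, 10 mod 7 = 3 ✓.

x ≡ 10 (mod 105).


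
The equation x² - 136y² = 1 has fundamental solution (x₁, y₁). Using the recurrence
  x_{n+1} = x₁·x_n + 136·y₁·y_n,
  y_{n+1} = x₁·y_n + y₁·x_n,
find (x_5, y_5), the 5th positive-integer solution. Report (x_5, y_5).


Step 1: Find the fundamental solution (x₁, y₁) of x² - 136y² = 1.
  Expand √136 as a continued fraction. a₀ = ⌊√136⌋ = 11; iterate m_{k+1} = d_k·a_k − m_k, d_{k+1} = (136 − m_{k+1}²)/d_k, a_{k+1} = ⌊(a₀ + m_{k+1})/d_{k+1}⌋ (starting m₀ = 0, d₀ = 1), with convergents p_k = a_k·p_{k-1} + p_{k-2}, q_k = a_k·q_{k-1} + q_{k-2} (p₋₁ = 1, q₋₁ = 0):
  k = 0: a₀ = 11; p₀/q₀ = 11/1; p₀² − 136·q₀² = 121 − 136 = -15.
  k = 1: m = 11, d = 15, a = ⌊(11 + 11)/15⌋ = 1; p/q = (1·11 + 1)/(1·1 + 0) = 12/1; p² − 136·q² = 144 − 136 = 8.
  k = 2: m = 4, d = 8, a = ⌊(11 + 4)/8⌋ = 1; p/q = (1·12 + 11)/(1·1 + 1) = 23/2; p² − 136·q² = 529 − 544 = -15.
  k = 3: m = 4, d = 15, a = ⌊(11 + 4)/15⌋ = 1; p/q = (1·23 + 12)/(1·2 + 1) = 35/3; p² − 136·q² = 1225 − 1224 = 1.
  The first convergent with p² − 136·q² = 1 gives the fundamental solution (x₁, y₁) = (35, 3).
Step 2: Apply the recurrence (x_{n+1}, y_{n+1}) = (x₁x_n + 136y₁y_n, x₁y_n + y₁x_n) repeatedly.
  From (x_1, y_1) = (35, 3): x_2 = 35·35 + 136·3·3 = 2449; y_2 = 35·3 + 3·35 = 210.
  From (x_2, y_2) = (2449, 210): x_3 = 35·2449 + 136·3·210 = 171395; y_3 = 35·210 + 3·2449 = 14697.
  From (x_3, y_3) = (171395, 14697): x_4 = 35·171395 + 136·3·14697 = 11995201; y_4 = 35·14697 + 3·171395 = 1028580.
  From (x_4, y_4) = (11995201, 1028580): x_5 = 35·11995201 + 136·3·1028580 = 839492675; y_5 = 35·1028580 + 3·11995201 = 71985903.
Step 3: Verify x_5² - 136·y_5² = 704747951378655625 - 704747951378655624 = 1 (should be 1). ✓

(x_1, y_1) = (35, 3); (x_5, y_5) = (839492675, 71985903).


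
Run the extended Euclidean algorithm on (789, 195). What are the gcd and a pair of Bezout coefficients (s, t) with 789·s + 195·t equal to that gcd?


Euclidean algorithm on (789, 195) — divide until remainder is 0:
  789 = 4 · 195 + 9
  195 = 21 · 9 + 6
  9 = 1 · 6 + 3
  6 = 2 · 3 + 0
gcd(789, 195) = 3.
Track Bezout coefficients alongside the remainders: start with r₀ = 789 = a·1 + b·0 (s = 1, t = 0) and r₁ = 195 = a·0 + b·1 (s = 0, t = 1); each new remainder r_{k+1} = r_{k-1} − q_k·r_k inherits s_{k+1} = s_{k-1} − q_k·s_k, t_{k+1} = t_{k-1} − q_k·t_k, so r_k = a·s_k + b·t_k at every step:
  q = 4: r = 9, s = 1 − 4·0 = 1, t = 0 − 4·1 = -4  (check: 789·1 + 195·(-4) = 9)
  q = 21: r = 6, s = 0 − 21·1 = -21, t = 1 − 21·(-4) = 85  (check: 789·(-21) + 195·85 = 6)
  q = 1: r = 3, s = 1 − 1·(-21) = 22, t = -4 − 1·85 = -89  (check: 789·22 + 195·(-89) = 3)
The row with r = 3 (the gcd) gives the Bezout coefficients s = 22, t = -89.
Result: 789 · (22) + 195 · (-89) = 3.

gcd(789, 195) = 3; s = 22, t = -89 (check: 789·22 + 195·(-89) = 3).


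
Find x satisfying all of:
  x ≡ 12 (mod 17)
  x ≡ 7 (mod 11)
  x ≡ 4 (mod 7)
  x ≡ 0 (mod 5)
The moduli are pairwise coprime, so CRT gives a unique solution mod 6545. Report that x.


Product of moduli M = 17 · 11 · 7 · 5 = 6545.
Merge one congruence at a time:
  Start: x ≡ 12 (mod 17).
  Combine with x ≡ 7 (mod 11); new modulus lcm = 187.
    Write x = 12 + 17·t and substitute into x ≡ 7 (mod 11): 17·t ≡ 7 − 12 = -5 (mod 11).
    Reduce coefficients mod 11: 6·t ≡ 6 (mod 11).
    The inverse of 6 mod 11 is 2 (since 6·2 = 12 = 1·11 + 1), so t ≡ 2·6 = 12 ≡ 1 (mod 11).
    Then x = 12 + 17·1 = 29, valid modulo lcm(17, 11) = 187: x ≡ 29 (mod 187).
  Combine with x ≡ 4 (mod 7); new modulus lcm = 1309.
    Write x = 29 + 187·t and substitute into x ≡ 4 (mod 7): 187·t ≡ 4 − 29 = -25 (mod 7).
    Reduce coefficients mod 7: 5·t ≡ 3 (mod 7).
    The inverse of 5 mod 7 is 3 (since 5·3 = 15 = 2·7 + 1), so t ≡ 3·3 = 9 ≡ 2 (mod 7).
    Then x = 29 + 187·2 = 403, valid modulo lcm(187, 7) = 1309: x ≡ 403 (mod 1309).
  Combine with x ≡ 0 (mod 5); new modulus lcm = 6545.
    Write x = 403 + 1309·t and substitute into x ≡ 0 (mod 5): 1309·t ≡ 0 − 403 = -403 (mod 5).
    Reduce coefficients mod 5: 4·t ≡ 2 (mod 5).
    The inverse of 4 mod 5 is 4 (since 4·4 = 16 = 3·5 + 1), so t ≡ 4·2 = 8 ≡ 3 (mod 5).
    Then x = 403 + 1309·3 = 4330, valid modulo lcm(1309, 5) = 6545: x ≡ 4330 (mod 6545).
Verify against each original: 4330 mod 17 = 12, 4330 mod 11 = 7, 4330 mod 7 = 4, 4330 mod 5 = 0.

x ≡ 4330 (mod 6545).


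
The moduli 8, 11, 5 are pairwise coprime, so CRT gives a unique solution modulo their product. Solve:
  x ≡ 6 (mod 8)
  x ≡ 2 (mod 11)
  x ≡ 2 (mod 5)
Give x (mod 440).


Moduli 8, 11, 5 are pairwise coprime; by CRT there is a unique solution modulo M = 8 · 11 · 5 = 440.
Solve pairwise, accumulating the modulus:
  Start with x ≡ 6 (mod 8).
  Combine with x ≡ 2 (mod 11): since gcd(8, 11) = 1, we get a unique residue mod 88.
    Write x = 6 + 8·t and substitute into x ≡ 2 (mod 11): 8·t ≡ 2 − 6 = -4 (mod 11).
    Reduce coefficients mod 11: 8·t ≡ 7 (mod 11).
    The inverse of 8 mod 11 is 7 (since 8·7 = 56 = 5·11 + 1), so t ≡ 7·7 = 49 ≡ 5 (mod 11).
    Then x = 6 + 8·5 = 46, valid modulo lcm(8, 11) = 88: x ≡ 46 (mod 88).
  Combine with x ≡ 2 (mod 5): since gcd(88, 5) = 1, we get a unique residue mod 440.
    Write x = 46 + 88·t and substitute into x ≡ 2 (mod 5): 88·t ≡ 2 − 46 = -44 (mod 5).
    Reduce coefficients mod 5: 3·t ≡ 1 (mod 5).
    The inverse of 3 mod 5 is 2 (since 3·2 = 6 = 1·5 + 1), so t ≡ 2·1 = 2 ≡ 2 (mod 5).
    Then x = 46 + 88·2 = 222, valid modulo lcm(88, 5) = 440: x ≡ 222 (mod 440).
Verify: 222 mod 8 = 6 ✓, 222 mod 11 = 2 ✓, 222 mod 5 = 2 ✓.

x ≡ 222 (mod 440).


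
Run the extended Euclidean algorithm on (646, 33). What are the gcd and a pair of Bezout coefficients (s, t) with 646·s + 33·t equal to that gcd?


Euclidean algorithm on (646, 33) — divide until remainder is 0:
  646 = 19 · 33 + 19
  33 = 1 · 19 + 14
  19 = 1 · 14 + 5
  14 = 2 · 5 + 4
  5 = 1 · 4 + 1
  4 = 4 · 1 + 0
gcd(646, 33) = 1.
Track Bezout coefficients alongside the remainders: start with r₀ = 646 = a·1 + b·0 (s = 1, t = 0) and r₁ = 33 = a·0 + b·1 (s = 0, t = 1); each new remainder r_{k+1} = r_{k-1} − q_k·r_k inherits s_{k+1} = s_{k-1} − q_k·s_k, t_{k+1} = t_{k-1} − q_k·t_k, so r_k = a·s_k + b·t_k at every step:
  q = 19: r = 19, s = 1 − 19·0 = 1, t = 0 − 19·1 = -19  (check: 646·1 + 33·(-19) = 19)
  q = 1: r = 14, s = 0 − 1·1 = -1, t = 1 − 1·(-19) = 20  (check: 646·(-1) + 33·20 = 14)
  q = 1: r = 5, s = 1 − 1·(-1) = 2, t = -19 − 1·20 = -39  (check: 646·2 + 33·(-39) = 5)
  q = 2: r = 4, s = -1 − 2·2 = -5, t = 20 − 2·(-39) = 98  (check: 646·(-5) + 33·98 = 4)
  q = 1: r = 1, s = 2 − 1·(-5) = 7, t = -39 − 1·98 = -137  (check: 646·7 + 33·(-137) = 1)
The row with r = 1 (the gcd) gives the Bezout coefficients s = 7, t = -137.
Result: 646 · (7) + 33 · (-137) = 1.

gcd(646, 33) = 1; s = 7, t = -137 (check: 646·7 + 33·(-137) = 1).


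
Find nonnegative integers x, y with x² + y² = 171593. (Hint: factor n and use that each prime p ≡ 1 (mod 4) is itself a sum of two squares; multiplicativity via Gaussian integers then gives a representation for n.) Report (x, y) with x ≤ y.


Step 1: Factor n = 171593 = 29 · 61 · 97.
Step 2: Check the mod-4 condition on each prime factor: 29 ≡ 1 (mod 4), exponent 1; 61 ≡ 1 (mod 4), exponent 1; 97 ≡ 1 (mod 4), exponent 1.
All primes ≡ 3 (mod 4) appear to even exponent (or don't appear), so by the two-squares theorem n IS expressible as a sum of two squares.
Step 3: Build a representation. Here n = 29 · 61 · 97 is a product of primes ≡ 1 (mod 4). Each prime p ≡ 1 (mod 4) is itself a sum of two squares; find a² by testing p − a² for a perfect square:
  29: 29 − 1² = 28, 29 − 2² = 25 = 5² ⇒ 29 = 2² + 5².
  61: 61 − 1² = 60, 61 − 2² = 57, 61 − 3² = 52, 61 − 4² = 45, 61 − 5² = 36 = 6² ⇒ 61 = 5² + 6².
  97: 97 − 1² = 96, 97 − 2² = 93, 97 − 3² = 88, 97 − 4² = 81 = 9² ⇒ 97 = 4² + 9².
  Combine using the Brahmagupta–Fibonacci identity (a² + b²)(c² + d²) = (ac − bd)² + (ad + bc)² = (ac + bd)² + (ad − bc)²:
  29 · 61 = 1769: from (2² + 5²)(5² + 6²), take (2·5 − 5·6, 2·6 + 5·5) = (10 − 30, 12 + 25) = (-20, 37); dropping signs (only squares matter) gives (20, 37); check 20² + 37² = 400 + 1369 = 1769 ✓.
  1769 · 97 = 171593: from (20² + 37²)(4² + 9²), take (20·4 − 37·9, 20·9 + 37·4) = (80 − 333, 180 + 148) = (-253, 328); dropping signs (only squares matter) gives (253, 328); check 253² + 328² = 64009 + 107584 = 171593 ✓.
Step 4: Order so x ≤ y and verify: 253² + 328² = 64009 + 107584 = 171593 = n. ✓

n = 171593 = 253² + 328² (one valid representation with x ≤ y).


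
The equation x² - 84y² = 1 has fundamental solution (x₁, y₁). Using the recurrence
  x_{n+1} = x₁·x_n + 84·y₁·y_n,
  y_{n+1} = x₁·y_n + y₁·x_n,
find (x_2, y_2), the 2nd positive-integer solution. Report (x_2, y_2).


Step 1: Find the fundamental solution (x₁, y₁) of x² - 84y² = 1.
  Expand √84 as a continued fraction. a₀ = ⌊√84⌋ = 9; iterate m_{k+1} = d_k·a_k − m_k, d_{k+1} = (84 − m_{k+1}²)/d_k, a_{k+1} = ⌊(a₀ + m_{k+1})/d_{k+1}⌋ (starting m₀ = 0, d₀ = 1), with convergents p_k = a_k·p_{k-1} + p_{k-2}, q_k = a_k·q_{k-1} + q_{k-2} (p₋₁ = 1, q₋₁ = 0):
  k = 0: a₀ = 9; p₀/q₀ = 9/1; p₀² − 84·q₀² = 81 − 84 = -3.
  k = 1: m = 9, d = 3, a = ⌊(9 + 9)/3⌋ = 6; p/q = (6·9 + 1)/(6·1 + 0) = 55/6; p² − 84·q² = 3025 − 3024 = 1.
  The first convergent with p² − 84·q² = 1 gives the fundamental solution (x₁, y₁) = (55, 6).
Step 2: Apply the recurrence (x_{n+1}, y_{n+1}) = (x₁x_n + 84y₁y_n, x₁y_n + y₁x_n) repeatedly.
  From (x_1, y_1) = (55, 6): x_2 = 55·55 + 84·6·6 = 6049; y_2 = 55·6 + 6·55 = 660.
Step 3: Verify x_2² - 84·y_2² = 36590401 - 36590400 = 1 (should be 1). ✓

(x_1, y_1) = (55, 6); (x_2, y_2) = (6049, 660).


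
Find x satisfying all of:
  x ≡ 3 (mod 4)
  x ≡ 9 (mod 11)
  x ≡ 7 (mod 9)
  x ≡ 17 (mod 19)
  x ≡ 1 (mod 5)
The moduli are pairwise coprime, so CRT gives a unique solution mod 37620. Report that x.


Product of moduli M = 4 · 11 · 9 · 19 · 5 = 37620.
Merge one congruence at a time:
  Start: x ≡ 3 (mod 4).
  Combine with x ≡ 9 (mod 11); new modulus lcm = 44.
    Write x = 3 + 4·t and substitute into x ≡ 9 (mod 11): 4·t ≡ 9 − 3 = 6 (mod 11).
    The inverse of 4 mod 11 is 3 (since 4·3 = 12 = 1·11 + 1), so t ≡ 3·6 = 18 ≡ 7 (mod 11).
    Then x = 3 + 4·7 = 31, valid modulo lcm(4, 11) = 44: x ≡ 31 (mod 44).
  Combine with x ≡ 7 (mod 9); new modulus lcm = 396.
    Write x = 31 + 44·t and substitute into x ≡ 7 (mod 9): 44·t ≡ 7 − 31 = -24 (mod 9).
    Reduce coefficients mod 9: 8·t ≡ 3 (mod 9).
    The inverse of 8 mod 9 is 8 (since 8·8 = 64 = 7·9 + 1), so t ≡ 8·3 = 24 ≡ 6 (mod 9).
    Then x = 31 + 44·6 = 295, valid modulo lcm(44, 9) = 396: x ≡ 295 (mod 396).
  Combine with x ≡ 17 (mod 19); new modulus lcm = 7524.
    Write x = 295 + 396·t and substitute into x ≡ 17 (mod 19): 396·t ≡ 17 − 295 = -278 (mod 19).
    Reduce coefficients mod 19: 16·t ≡ 7 (mod 19).
    The inverse of 16 mod 19 is 6 (since 16·6 = 96 = 5·19 + 1), so t ≡ 6·7 = 42 ≡ 4 (mod 19).
    Then x = 295 + 396·4 = 1879, valid modulo lcm(396, 19) = 7524: x ≡ 1879 (mod 7524).
  Combine with x ≡ 1 (mod 5); new modulus lcm = 37620.
    Write x = 1879 + 7524·t and substitute into x ≡ 1 (mod 5): 7524·t ≡ 1 − 1879 = -1878 (mod 5).
    Reduce coefficients mod 5: 4·t ≡ 2 (mod 5).
    The inverse of 4 mod 5 is 4 (since 4·4 = 16 = 3·5 + 1), so t ≡ 4·2 = 8 ≡ 3 (mod 5).
    Then x = 1879 + 7524·3 = 24451, valid modulo lcm(7524, 5) = 37620: x ≡ 24451 (mod 37620).
Verify against each original: 24451 mod 4 = 3, 24451 mod 11 = 9, 24451 mod 9 = 7, 24451 mod 19 = 17, 24451 mod 5 = 1.

x ≡ 24451 (mod 37620).


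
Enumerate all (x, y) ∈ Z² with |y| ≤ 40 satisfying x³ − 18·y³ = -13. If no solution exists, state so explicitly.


The equation is x³ - 18y³ = -13. For fixed y, x³ = 18·y³ − 13, so a solution requires the RHS to be a perfect cube.
Strategy: iterate y from -40 to 40, compute RHS = 18·y³ − 13, and check whether it is a (positive or negative) perfect cube.
Check small values of y:
  y = 0: RHS = -13 is not a perfect cube.
  y = 1: RHS = 5 is not a perfect cube.
  y = -1: RHS = -31 is not a perfect cube.
  y = 2: RHS = 131 is not a perfect cube.
  y = -2: RHS = -157 is not a perfect cube.
  y = 3: RHS = 473 is not a perfect cube.
  y = -3: RHS = -499 is not a perfect cube.
Continuing the search up to |y| = 40 finds no solutions either.
No (x, y) in the scanned range satisfies the equation.

No integer solutions with |y| ≤ 40.


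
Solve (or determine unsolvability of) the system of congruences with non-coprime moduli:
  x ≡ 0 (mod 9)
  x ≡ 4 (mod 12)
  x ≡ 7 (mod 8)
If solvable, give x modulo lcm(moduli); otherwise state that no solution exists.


Moduli 9, 12, 8 are not pairwise coprime, so CRT works modulo lcm(m_i) when all pairwise compatibility conditions hold.
Pairwise compatibility: gcd(m_i, m_j) must divide a_i - a_j for every pair.
Merge one congruence at a time:
  Start: x ≡ 0 (mod 9).
  Combine with x ≡ 4 (mod 12): gcd(9, 12) = 3, and 4 - 0 = 4 is NOT divisible by 3.
    ⇒ system is inconsistent (no integer solution).

No solution (the system is inconsistent).


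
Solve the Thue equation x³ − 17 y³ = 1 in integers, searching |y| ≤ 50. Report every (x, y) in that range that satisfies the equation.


The equation is x³ - 17y³ = 1. For fixed y, x³ = 17·y³ + 1, so a solution requires the RHS to be a perfect cube.
Strategy: iterate y from -50 to 50, compute RHS = 17·y³ + 1, and check whether it is a (positive or negative) perfect cube.
Check small values of y:
  y = 0: RHS = 1 = (1)³ ⇒ x = 1 works.
  y = 1: RHS = 18 is not a perfect cube.
  y = -1: RHS = -16 is not a perfect cube.
  y = 2: RHS = 137 is not a perfect cube.
  y = -2: RHS = -135 is not a perfect cube.
  y = 3: RHS = 460 is not a perfect cube.
  y = -3: RHS = -458 is not a perfect cube.
Continuing, at y = 7: RHS = 5832 = (18)³ ⇒ x = 18 works.
Searching the remaining y in |y| ≤ 50 finds no further solutions.
Collected solutions: (1, 0), (18, 7).

Solutions (with |y| ≤ 50): (1, 0), (18, 7).


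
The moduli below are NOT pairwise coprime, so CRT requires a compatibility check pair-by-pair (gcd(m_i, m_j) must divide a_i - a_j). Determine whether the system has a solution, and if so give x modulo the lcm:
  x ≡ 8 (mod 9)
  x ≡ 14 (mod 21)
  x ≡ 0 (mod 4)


Moduli 9, 21, 4 are not pairwise coprime, so CRT works modulo lcm(m_i) when all pairwise compatibility conditions hold.
Pairwise compatibility: gcd(m_i, m_j) must divide a_i - a_j for every pair.
Merge one congruence at a time:
  Start: x ≡ 8 (mod 9).
  Combine with x ≡ 14 (mod 21): gcd(9, 21) = 3; 14 - 8 = 6, which IS divisible by 3, so compatible.
    Write x = 8 + 9·t and substitute into x ≡ 14 (mod 21): 9·t ≡ 14 − 8 = 6 (mod 21).
    Divide the congruence (and modulus) by g = 3: 3·t ≡ 2 (mod 7).
    The inverse of 3 mod 7 is 5 (since 3·5 = 15 = 2·7 + 1), so t ≡ 5·2 = 10 ≡ 3 (mod 7).
    Then x = 8 + 9·3 = 35, valid modulo lcm(9, 21) = 63: x ≡ 35 (mod 63).
  Combine with x ≡ 0 (mod 4): gcd(63, 4) = 1; 0 - 35 = -35, which IS divisible by 1, so compatible.
    Write x = 35 + 63·t and substitute into x ≡ 0 (mod 4): 63·t ≡ 0 − 35 = -35 (mod 4).
    Reduce coefficients mod 4: 3·t ≡ 1 (mod 4).
    The inverse of 3 mod 4 is 3 (since 3·3 = 9 = 2·4 + 1), so t ≡ 3·1 = 3 ≡ 3 (mod 4).
    Then x = 35 + 63·3 = 224, valid modulo lcm(63, 4) = 252: x ≡ 224 (mod 252).
Verify: 224 mod 9 = 8, 224 mod 21 = 14, 224 mod 4 = 0.

x ≡ 224 (mod 252).


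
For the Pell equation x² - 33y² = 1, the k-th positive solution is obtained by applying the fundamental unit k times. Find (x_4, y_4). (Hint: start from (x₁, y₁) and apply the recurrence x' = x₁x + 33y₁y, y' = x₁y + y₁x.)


Step 1: Find the fundamental solution (x₁, y₁) of x² - 33y² = 1.
  Expand √33 as a continued fraction. a₀ = ⌊√33⌋ = 5; iterate m_{k+1} = d_k·a_k − m_k, d_{k+1} = (33 − m_{k+1}²)/d_k, a_{k+1} = ⌊(a₀ + m_{k+1})/d_{k+1}⌋ (starting m₀ = 0, d₀ = 1), with convergents p_k = a_k·p_{k-1} + p_{k-2}, q_k = a_k·q_{k-1} + q_{k-2} (p₋₁ = 1, q₋₁ = 0):
  k = 0: a₀ = 5; p₀/q₀ = 5/1; p₀² − 33·q₀² = 25 − 33 = -8.
  k = 1: m = 5, d = 8, a = ⌊(5 + 5)/8⌋ = 1; p/q = (1·5 + 1)/(1·1 + 0) = 6/1; p² − 33·q² = 36 − 33 = 3.
  k = 2: m = 3, d = 3, a = ⌊(5 + 3)/3⌋ = 2; p/q = (2·6 + 5)/(2·1 + 1) = 17/3; p² − 33·q² = 289 − 297 = -8.
  k = 3: m = 3, d = 8, a = ⌊(5 + 3)/8⌋ = 1; p/q = (1·17 + 6)/(1·3 + 1) = 23/4; p² − 33·q² = 529 − 528 = 1.
  The first convergent with p² − 33·q² = 1 gives the fundamental solution (x₁, y₁) = (23, 4).
Step 2: Apply the recurrence (x_{n+1}, y_{n+1}) = (x₁x_n + 33y₁y_n, x₁y_n + y₁x_n) repeatedly.
  From (x_1, y_1) = (23, 4): x_2 = 23·23 + 33·4·4 = 1057; y_2 = 23·4 + 4·23 = 184.
  From (x_2, y_2) = (1057, 184): x_3 = 23·1057 + 33·4·184 = 48599; y_3 = 23·184 + 4·1057 = 8460.
  From (x_3, y_3) = (48599, 8460): x_4 = 23·48599 + 33·4·8460 = 2234497; y_4 = 23·8460 + 4·48599 = 388976.
Step 3: Verify x_4² - 33·y_4² = 4992976843009 - 4992976843008 = 1 (should be 1). ✓

(x_1, y_1) = (23, 4); (x_4, y_4) = (2234497, 388976).


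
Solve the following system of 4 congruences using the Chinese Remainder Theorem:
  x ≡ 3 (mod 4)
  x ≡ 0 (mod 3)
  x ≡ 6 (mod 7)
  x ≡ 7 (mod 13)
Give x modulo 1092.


Product of moduli M = 4 · 3 · 7 · 13 = 1092.
Merge one congruence at a time:
  Start: x ≡ 3 (mod 4).
  Combine with x ≡ 0 (mod 3); new modulus lcm = 12.
    Write x = 3 + 4·t and substitute into x ≡ 0 (mod 3): 4·t ≡ 0 − 3 = -3 (mod 3).
    Reduce coefficients mod 3: 1·t ≡ 0 (mod 3).
    So t ≡ 0 (mod 3).
    Then x = 3 + 4·0 = 3, valid modulo lcm(4, 3) = 12: x ≡ 3 (mod 12).
  Combine with x ≡ 6 (mod 7); new modulus lcm = 84.
    Write x = 3 + 12·t and substitute into x ≡ 6 (mod 7): 12·t ≡ 6 − 3 = 3 (mod 7).
    Reduce coefficients mod 7: 5·t ≡ 3 (mod 7).
    The inverse of 5 mod 7 is 3 (since 5·3 = 15 = 2·7 + 1), so t ≡ 3·3 = 9 ≡ 2 (mod 7).
    Then x = 3 + 12·2 = 27, valid modulo lcm(12, 7) = 84: x ≡ 27 (mod 84).
  Combine with x ≡ 7 (mod 13); new modulus lcm = 1092.
    Write x = 27 + 84·t and substitute into x ≡ 7 (mod 13): 84·t ≡ 7 − 27 = -20 (mod 13).
    Reduce coefficients mod 13: 6·t ≡ 6 (mod 13).
    The inverse of 6 mod 13 is 11 (since 6·11 = 66 = 5·13 + 1), so t ≡ 11·6 = 66 ≡ 1 (mod 13).
    Then x = 27 + 84·1 = 111, valid modulo lcm(84, 13) = 1092: x ≡ 111 (mod 1092).
Verify against each original: 111 mod 4 = 3, 111 mod 3 = 0, 111 mod 7 = 6, 111 mod 13 = 7.

x ≡ 111 (mod 1092).


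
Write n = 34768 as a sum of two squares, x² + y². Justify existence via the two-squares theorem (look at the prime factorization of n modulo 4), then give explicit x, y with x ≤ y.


Step 1: Factor n = 34768 = 2^4 · 41 · 53.
Step 2: Check the mod-4 condition on each prime factor: 2 = 2 (special); 41 ≡ 1 (mod 4), exponent 1; 53 ≡ 1 (mod 4), exponent 1.
All primes ≡ 3 (mod 4) appear to even exponent (or don't appear), so by the two-squares theorem n IS expressible as a sum of two squares.
Step 3: Build a representation. Group n = k² · m with k = 4 and m = 41 · 53 = 2173 (a product of primes ≡ 1 (mod 4)); a representation of m scales to one of n via (k·x)² + (k·y)² = k²(x² + y²). Each prime p ≡ 1 (mod 4) is itself a sum of two squares; find a² by testing p − a² for a perfect square:
  41: 41 − 1² = 40, 41 − 2² = 37, 41 − 3² = 32, 41 − 4² = 25 = 5² ⇒ 41 = 4² + 5².
  53: 53 − 1² = 52, 53 − 2² = 49 = 7² ⇒ 53 = 2² + 7².
  Combine using the Brahmagupta–Fibonacci identity (a² + b²)(c² + d²) = (ac − bd)² + (ad + bc)² = (ac + bd)² + (ad − bc)²:
  41 · 53 = 2173: from (4² + 5²)(2² + 7²), take (4·2 − 5·7, 4·7 + 5·2) = (8 − 35, 28 + 10) = (-27, 38); dropping signs (only squares matter) gives (27, 38); check 27² + 38² = 729 + 1444 = 2173 ✓.
  Scale by k = 4: (4·27, 4·38) = (108, 152).
Step 4: Order so x ≤ y and verify: 108² + 152² = 11664 + 23104 = 34768 = n. ✓

n = 34768 = 108² + 152² (one valid representation with x ≤ y).


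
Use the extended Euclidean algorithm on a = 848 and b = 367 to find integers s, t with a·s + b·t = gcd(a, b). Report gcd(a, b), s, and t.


Euclidean algorithm on (848, 367) — divide until remainder is 0:
  848 = 2 · 367 + 114
  367 = 3 · 114 + 25
  114 = 4 · 25 + 14
  25 = 1 · 14 + 11
  14 = 1 · 11 + 3
  11 = 3 · 3 + 2
  3 = 1 · 2 + 1
  2 = 2 · 1 + 0
gcd(848, 367) = 1.
Track Bezout coefficients alongside the remainders: start with r₀ = 848 = a·1 + b·0 (s = 1, t = 0) and r₁ = 367 = a·0 + b·1 (s = 0, t = 1); each new remainder r_{k+1} = r_{k-1} − q_k·r_k inherits s_{k+1} = s_{k-1} − q_k·s_k, t_{k+1} = t_{k-1} − q_k·t_k, so r_k = a·s_k + b·t_k at every step:
  q = 2: r = 114, s = 1 − 2·0 = 1, t = 0 − 2·1 = -2  (check: 848·1 + 367·(-2) = 114)
  q = 3: r = 25, s = 0 − 3·1 = -3, t = 1 − 3·(-2) = 7  (check: 848·(-3) + 367·7 = 25)
  q = 4: r = 14, s = 1 − 4·(-3) = 13, t = -2 − 4·7 = -30  (check: 848·13 + 367·(-30) = 14)
  q = 1: r = 11, s = -3 − 1·13 = -16, t = 7 − 1·(-30) = 37  (check: 848·(-16) + 367·37 = 11)
  q = 1: r = 3, s = 13 − 1·(-16) = 29, t = -30 − 1·37 = -67  (check: 848·29 + 367·(-67) = 3)
  q = 3: r = 2, s = -16 − 3·29 = -103, t = 37 − 3·(-67) = 238  (check: 848·(-103) + 367·238 = 2)
  q = 1: r = 1, s = 29 − 1·(-103) = 132, t = -67 − 1·238 = -305  (check: 848·132 + 367·(-305) = 1)
The row with r = 1 (the gcd) gives the Bezout coefficients s = 132, t = -305.
Result: 848 · (132) + 367 · (-305) = 1.

gcd(848, 367) = 1; s = 132, t = -305 (check: 848·132 + 367·(-305) = 1).


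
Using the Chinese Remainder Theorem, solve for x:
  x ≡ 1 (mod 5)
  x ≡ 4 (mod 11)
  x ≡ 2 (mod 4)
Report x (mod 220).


Moduli 5, 11, 4 are pairwise coprime; by CRT there is a unique solution modulo M = 5 · 11 · 4 = 220.
Solve pairwise, accumulating the modulus:
  Start with x ≡ 1 (mod 5).
  Combine with x ≡ 4 (mod 11): since gcd(5, 11) = 1, we get a unique residue mod 55.
    Write x = 1 + 5·t and substitute into x ≡ 4 (mod 11): 5·t ≡ 4 − 1 = 3 (mod 11).
    The inverse of 5 mod 11 is 9 (since 5·9 = 45 = 4·11 + 1), so t ≡ 9·3 = 27 ≡ 5 (mod 11).
    Then x = 1 + 5·5 = 26, valid modulo lcm(5, 11) = 55: x ≡ 26 (mod 55).
  Combine with x ≡ 2 (mod 4): since gcd(55, 4) = 1, we get a unique residue mod 220.
    Write x = 26 + 55·t and substitute into x ≡ 2 (mod 4): 55·t ≡ 2 − 26 = -24 (mod 4).
    Reduce coefficients mod 4: 3·t ≡ 0 (mod 4).
    The inverse of 3 mod 4 is 3 (since 3·3 = 9 = 2·4 + 1), so t ≡ 3·0 = 0 ≡ 0 (mod 4).
    Then x = 26 + 55·0 = 26, valid modulo lcm(55, 4) = 220: x ≡ 26 (mod 220).
Verify: 26 mod 5 = 1 ✓, 26 mod 11 = 4 ✓, 26 mod 4 = 2 ✓.

x ≡ 26 (mod 220).


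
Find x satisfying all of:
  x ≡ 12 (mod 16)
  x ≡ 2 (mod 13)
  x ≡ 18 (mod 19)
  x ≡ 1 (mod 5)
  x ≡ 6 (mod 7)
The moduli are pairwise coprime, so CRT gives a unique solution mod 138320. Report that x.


Product of moduli M = 16 · 13 · 19 · 5 · 7 = 138320.
Merge one congruence at a time:
  Start: x ≡ 12 (mod 16).
  Combine with x ≡ 2 (mod 13); new modulus lcm = 208.
    Write x = 12 + 16·t and substitute into x ≡ 2 (mod 13): 16·t ≡ 2 − 12 = -10 (mod 13).
    Reduce coefficients mod 13: 3·t ≡ 3 (mod 13).
    The inverse of 3 mod 13 is 9 (since 3·9 = 27 = 2·13 + 1), so t ≡ 9·3 = 27 ≡ 1 (mod 13).
    Then x = 12 + 16·1 = 28, valid modulo lcm(16, 13) = 208: x ≡ 28 (mod 208).
  Combine with x ≡ 18 (mod 19); new modulus lcm = 3952.
    Write x = 28 + 208·t and substitute into x ≡ 18 (mod 19): 208·t ≡ 18 − 28 = -10 (mod 19).
    Reduce coefficients mod 19: 18·t ≡ 9 (mod 19).
    The inverse of 18 mod 19 is 18 (since 18·18 = 324 = 17·19 + 1), so t ≡ 18·9 = 162 ≡ 10 (mod 19).
    Then x = 28 + 208·10 = 2108, valid modulo lcm(208, 19) = 3952: x ≡ 2108 (mod 3952).
  Combine with x ≡ 1 (mod 5); new modulus lcm = 19760.
    Write x = 2108 + 3952·t and substitute into x ≡ 1 (mod 5): 3952·t ≡ 1 − 2108 = -2107 (mod 5).
    Reduce coefficients mod 5: 2·t ≡ 3 (mod 5).
    The inverse of 2 mod 5 is 3 (since 2·3 = 6 = 1·5 + 1), so t ≡ 3·3 = 9 ≡ 4 (mod 5).
    Then x = 2108 + 3952·4 = 17916, valid modulo lcm(3952, 5) = 19760: x ≡ 17916 (mod 19760).
  Combine with x ≡ 6 (mod 7); new modulus lcm = 138320.
    Write x = 17916 + 19760·t and substitute into x ≡ 6 (mod 7): 19760·t ≡ 6 − 17916 = -17910 (mod 7).
    Reduce coefficients mod 7: 6·t ≡ 3 (mod 7).
    The inverse of 6 mod 7 is 6 (since 6·6 = 36 = 5·7 + 1), so t ≡ 6·3 = 18 ≡ 4 (mod 7).
    Then x = 17916 + 19760·4 = 96956, valid modulo lcm(19760, 7) = 138320: x ≡ 96956 (mod 138320).
Verify against each original: 96956 mod 16 = 12, 96956 mod 13 = 2, 96956 mod 19 = 18, 96956 mod 5 = 1, 96956 mod 7 = 6.

x ≡ 96956 (mod 138320).


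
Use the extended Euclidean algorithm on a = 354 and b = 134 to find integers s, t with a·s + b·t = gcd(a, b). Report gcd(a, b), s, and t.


Euclidean algorithm on (354, 134) — divide until remainder is 0:
  354 = 2 · 134 + 86
  134 = 1 · 86 + 48
  86 = 1 · 48 + 38
  48 = 1 · 38 + 10
  38 = 3 · 10 + 8
  10 = 1 · 8 + 2
  8 = 4 · 2 + 0
gcd(354, 134) = 2.
Track Bezout coefficients alongside the remainders: start with r₀ = 354 = a·1 + b·0 (s = 1, t = 0) and r₁ = 134 = a·0 + b·1 (s = 0, t = 1); each new remainder r_{k+1} = r_{k-1} − q_k·r_k inherits s_{k+1} = s_{k-1} − q_k·s_k, t_{k+1} = t_{k-1} − q_k·t_k, so r_k = a·s_k + b·t_k at every step:
  q = 2: r = 86, s = 1 − 2·0 = 1, t = 0 − 2·1 = -2  (check: 354·1 + 134·(-2) = 86)
  q = 1: r = 48, s = 0 − 1·1 = -1, t = 1 − 1·(-2) = 3  (check: 354·(-1) + 134·3 = 48)
  q = 1: r = 38, s = 1 − 1·(-1) = 2, t = -2 − 1·3 = -5  (check: 354·2 + 134·(-5) = 38)
  q = 1: r = 10, s = -1 − 1·2 = -3, t = 3 − 1·(-5) = 8  (check: 354·(-3) + 134·8 = 10)
  q = 3: r = 8, s = 2 − 3·(-3) = 11, t = -5 − 3·8 = -29  (check: 354·11 + 134·(-29) = 8)
  q = 1: r = 2, s = -3 − 1·11 = -14, t = 8 − 1·(-29) = 37  (check: 354·(-14) + 134·37 = 2)
The row with r = 2 (the gcd) gives the Bezout coefficients s = -14, t = 37.
Result: 354 · (-14) + 134 · (37) = 2.

gcd(354, 134) = 2; s = -14, t = 37 (check: 354·(-14) + 134·37 = 2).


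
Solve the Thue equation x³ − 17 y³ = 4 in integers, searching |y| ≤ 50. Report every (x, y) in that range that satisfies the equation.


The equation is x³ - 17y³ = 4. For fixed y, x³ = 17·y³ + 4, so a solution requires the RHS to be a perfect cube.
Strategy: iterate y from -50 to 50, compute RHS = 17·y³ + 4, and check whether it is a (positive or negative) perfect cube.
Check small values of y:
  y = 0: RHS = 4 is not a perfect cube.
  y = 1: RHS = 21 is not a perfect cube.
  y = -1: RHS = -13 is not a perfect cube.
  y = 2: RHS = 140 is not a perfect cube.
  y = -2: RHS = -132 is not a perfect cube.
  y = 3: RHS = 463 is not a perfect cube.
  y = -3: RHS = -455 is not a perfect cube.
Continuing the search up to |y| = 50 finds no solutions either.
No (x, y) in the scanned range satisfies the equation.

No integer solutions with |y| ≤ 50.


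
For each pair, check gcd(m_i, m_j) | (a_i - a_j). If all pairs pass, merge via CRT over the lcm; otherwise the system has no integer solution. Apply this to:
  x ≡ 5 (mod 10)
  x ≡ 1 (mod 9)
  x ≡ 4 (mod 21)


Moduli 10, 9, 21 are not pairwise coprime, so CRT works modulo lcm(m_i) when all pairwise compatibility conditions hold.
Pairwise compatibility: gcd(m_i, m_j) must divide a_i - a_j for every pair.
Merge one congruence at a time:
  Start: x ≡ 5 (mod 10).
  Combine with x ≡ 1 (mod 9): gcd(10, 9) = 1; 1 - 5 = -4, which IS divisible by 1, so compatible.
    Write x = 5 + 10·t and substitute into x ≡ 1 (mod 9): 10·t ≡ 1 − 5 = -4 (mod 9).
    Reduce coefficients mod 9: 1·t ≡ 5 (mod 9).
    So t ≡ 5 (mod 9).
    Then x = 5 + 10·5 = 55, valid modulo lcm(10, 9) = 90: x ≡ 55 (mod 90).
  Combine with x ≡ 4 (mod 21): gcd(90, 21) = 3; 4 - 55 = -51, which IS divisible by 3, so compatible.
    Write x = 55 + 90·t and substitute into x ≡ 4 (mod 21): 90·t ≡ 4 − 55 = -51 (mod 21).
    Divide the congruence (and modulus) by g = 3: 30·t ≡ -17 (mod 7).
    Reduce coefficients mod 7: 2·t ≡ 4 (mod 7).
    The inverse of 2 mod 7 is 4 (since 2·4 = 8 = 1·7 + 1), so t ≡ 4·4 = 16 ≡ 2 (mod 7).
    Then x = 55 + 90·2 = 235, valid modulo lcm(90, 21) = 630: x ≡ 235 (mod 630).
Verify: 235 mod 10 = 5, 235 mod 9 = 1, 235 mod 21 = 4.

x ≡ 235 (mod 630).


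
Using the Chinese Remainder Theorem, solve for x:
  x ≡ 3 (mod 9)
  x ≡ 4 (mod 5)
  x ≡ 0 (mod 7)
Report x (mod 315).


Moduli 9, 5, 7 are pairwise coprime; by CRT there is a unique solution modulo M = 9 · 5 · 7 = 315.
Solve pairwise, accumulating the modulus:
  Start with x ≡ 3 (mod 9).
  Combine with x ≡ 4 (mod 5): since gcd(9, 5) = 1, we get a unique residue mod 45.
    Write x = 3 + 9·t and substitute into x ≡ 4 (mod 5): 9·t ≡ 4 − 3 = 1 (mod 5).
    Reduce coefficients mod 5: 4·t ≡ 1 (mod 5).
    The inverse of 4 mod 5 is 4 (since 4·4 = 16 = 3·5 + 1), so t ≡ 4·1 = 4 ≡ 4 (mod 5).
    Then x = 3 + 9·4 = 39, valid modulo lcm(9, 5) = 45: x ≡ 39 (mod 45).
  Combine with x ≡ 0 (mod 7): since gcd(45, 7) = 1, we get a unique residue mod 315.
    Write x = 39 + 45·t and substitute into x ≡ 0 (mod 7): 45·t ≡ 0 − 39 = -39 (mod 7).
    Reduce coefficients mod 7: 3·t ≡ 3 (mod 7).
    The inverse of 3 mod 7 is 5 (since 3·5 = 15 = 2·7 + 1), so t ≡ 5·3 = 15 ≡ 1 (mod 7).
    Then x = 39 + 45·1 = 84, valid modulo lcm(45, 7) = 315: x ≡ 84 (mod 315).
Verify: 84 mod 9 = 3 ✓, 84 mod 5 = 4 ✓, 84 mod 7 = 0 ✓.

x ≡ 84 (mod 315).


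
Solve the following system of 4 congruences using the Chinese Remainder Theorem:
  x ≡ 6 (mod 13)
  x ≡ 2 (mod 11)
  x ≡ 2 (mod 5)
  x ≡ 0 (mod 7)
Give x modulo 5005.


Product of moduli M = 13 · 11 · 5 · 7 = 5005.
Merge one congruence at a time:
  Start: x ≡ 6 (mod 13).
  Combine with x ≡ 2 (mod 11); new modulus lcm = 143.
    Write x = 6 + 13·t and substitute into x ≡ 2 (mod 11): 13·t ≡ 2 − 6 = -4 (mod 11).
    Reduce coefficients mod 11: 2·t ≡ 7 (mod 11).
    The inverse of 2 mod 11 is 6 (since 2·6 = 12 = 1·11 + 1), so t ≡ 6·7 = 42 ≡ 9 (mod 11).
    Then x = 6 + 13·9 = 123, valid modulo lcm(13, 11) = 143: x ≡ 123 (mod 143).
  Combine with x ≡ 2 (mod 5); new modulus lcm = 715.
    Write x = 123 + 143·t and substitute into x ≡ 2 (mod 5): 143·t ≡ 2 − 123 = -121 (mod 5).
    Reduce coefficients mod 5: 3·t ≡ 4 (mod 5).
    The inverse of 3 mod 5 is 2 (since 3·2 = 6 = 1·5 + 1), so t ≡ 2·4 = 8 ≡ 3 (mod 5).
    Then x = 123 + 143·3 = 552, valid modulo lcm(143, 5) = 715: x ≡ 552 (mod 715).
  Combine with x ≡ 0 (mod 7); new modulus lcm = 5005.
    Write x = 552 + 715·t and substitute into x ≡ 0 (mod 7): 715·t ≡ 0 − 552 = -552 (mod 7).
    Reduce coefficients mod 7: 1·t ≡ 1 (mod 7).
    So t ≡ 1 (mod 7).
    Then x = 552 + 715·1 = 1267, valid modulo lcm(715, 7) = 5005: x ≡ 1267 (mod 5005).
Verify against each original: 1267 mod 13 = 6, 1267 mod 11 = 2, 1267 mod 5 = 2, 1267 mod 7 = 0.

x ≡ 1267 (mod 5005).


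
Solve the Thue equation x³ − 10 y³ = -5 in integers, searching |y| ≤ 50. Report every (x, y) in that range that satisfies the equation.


The equation is x³ - 10y³ = -5. For fixed y, x³ = 10·y³ − 5, so a solution requires the RHS to be a perfect cube.
Strategy: iterate y from -50 to 50, compute RHS = 10·y³ − 5, and check whether it is a (positive or negative) perfect cube.
Check small values of y:
  y = 0: RHS = -5 is not a perfect cube.
  y = 1: RHS = 5 is not a perfect cube.
  y = -1: RHS = -15 is not a perfect cube.
  y = 2: RHS = 75 is not a perfect cube.
  y = -2: RHS = -85 is not a perfect cube.
  y = 3: RHS = 265 is not a perfect cube.
  y = -3: RHS = -275 is not a perfect cube.
Continuing the search up to |y| = 50 finds no solutions either.
No (x, y) in the scanned range satisfies the equation.

No integer solutions with |y| ≤ 50.


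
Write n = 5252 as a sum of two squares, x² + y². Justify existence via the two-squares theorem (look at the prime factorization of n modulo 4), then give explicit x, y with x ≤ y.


Step 1: Factor n = 5252 = 2^2 · 13 · 101.
Step 2: Check the mod-4 condition on each prime factor: 2 = 2 (special); 13 ≡ 1 (mod 4), exponent 1; 101 ≡ 1 (mod 4), exponent 1.
All primes ≡ 3 (mod 4) appear to even exponent (or don't appear), so by the two-squares theorem n IS expressible as a sum of two squares.
Step 3: Build a representation. Group n = k² · m with k = 2 and m = 13 · 101 = 1313 (a product of primes ≡ 1 (mod 4)); a representation of m scales to one of n via (k·x)² + (k·y)² = k²(x² + y²). Each prime p ≡ 1 (mod 4) is itself a sum of two squares; find a² by testing p − a² for a perfect square:
  13: 13 − 1² = 12, 13 − 2² = 9 = 3² ⇒ 13 = 2² + 3².
  101: 101 − 1² = 100 = 10² ⇒ 101 = 1² + 10².
  Combine using the Brahmagupta–Fibonacci identity (a² + b²)(c² + d²) = (ac − bd)² + (ad + bc)² = (ac + bd)² + (ad − bc)²:
  13 · 101 = 1313: from (2² + 3²)(1² + 10²), take (2·1 − 3·10, 2·10 + 3·1) = (2 − 30, 20 + 3) = (-28, 23); dropping signs (only squares matter) gives (28, 23); check 28² + 23² = 784 + 529 = 1313 ✓.
  Scale by k = 2: (2·28, 2·23) = (56, 46).
Step 4: Order so x ≤ y and verify: 46² + 56² = 2116 + 3136 = 5252 = n. ✓

n = 5252 = 46² + 56² (one valid representation with x ≤ y).


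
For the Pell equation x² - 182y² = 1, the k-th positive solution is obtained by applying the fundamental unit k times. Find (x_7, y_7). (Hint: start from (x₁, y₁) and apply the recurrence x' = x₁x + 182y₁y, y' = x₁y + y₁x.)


Step 1: Find the fundamental solution (x₁, y₁) of x² - 182y² = 1.
  Expand √182 as a continued fraction. a₀ = ⌊√182⌋ = 13; iterate m_{k+1} = d_k·a_k − m_k, d_{k+1} = (182 − m_{k+1}²)/d_k, a_{k+1} = ⌊(a₀ + m_{k+1})/d_{k+1}⌋ (starting m₀ = 0, d₀ = 1), with convergents p_k = a_k·p_{k-1} + p_{k-2}, q_k = a_k·q_{k-1} + q_{k-2} (p₋₁ = 1, q₋₁ = 0):
  k = 0: a₀ = 13; p₀/q₀ = 13/1; p₀² − 182·q₀² = 169 − 182 = -13.
  k = 1: m = 13, d = 13, a = ⌊(13 + 13)/13⌋ = 2; p/q = (2·13 + 1)/(2·1 + 0) = 27/2; p² − 182·q² = 729 − 728 = 1.
  The first convergent with p² − 182·q² = 1 gives the fundamental solution (x₁, y₁) = (27, 2).
Step 2: Apply the recurrence (x_{n+1}, y_{n+1}) = (x₁x_n + 182y₁y_n, x₁y_n + y₁x_n) repeatedly.
  From (x_1, y_1) = (27, 2): x_2 = 27·27 + 182·2·2 = 1457; y_2 = 27·2 + 2·27 = 108.
  From (x_2, y_2) = (1457, 108): x_3 = 27·1457 + 182·2·108 = 78651; y_3 = 27·108 + 2·1457 = 5830.
  From (x_3, y_3) = (78651, 5830): x_4 = 27·78651 + 182·2·5830 = 4245697; y_4 = 27·5830 + 2·78651 = 314712.
  From (x_4, y_4) = (4245697, 314712): x_5 = 27·4245697 + 182·2·314712 = 229188987; y_5 = 27·314712 + 2·4245697 = 16988618.
  From (x_5, y_5) = (229188987, 16988618): x_6 = 27·229188987 + 182·2·16988618 = 12371959601; y_6 = 27·16988618 + 2·229188987 = 917070660.
  From (x_6, y_6) = (12371959601, 917070660): x_7 = 27·12371959601 + 182·2·917070660 = 667856629467; y_7 = 27·917070660 + 2·12371959601 = 49504827022.
Step 3: Verify x_7² - 182·y_7² = 446032477523021732704089 - 446032477523021732704088 = 1 (should be 1). ✓

(x_1, y_1) = (27, 2); (x_7, y_7) = (667856629467, 49504827022).
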